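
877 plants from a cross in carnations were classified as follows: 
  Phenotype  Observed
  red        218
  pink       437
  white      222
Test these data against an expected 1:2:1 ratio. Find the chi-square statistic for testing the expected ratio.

0.047

The 1:2:1 ratio has 4 parts, so with N = 877 the expected counts are:
  red: 877 × 1/4 = 219.25
  pink: 877 × 2/4 = 438.5
  white: 877 × 1/4 = 219.25
χ² = Σ (O − E)² / E
  red: (218 − 219.25)² / 219.25 = 0.0071
  pink: (437 − 438.5)² / 438.5 = 0.0051
  white: (222 − 219.25)² / 219.25 = 0.0345
χ² = 0.0071 + 0.0051 + 0.0345 = 0.0467 ≈ 0.047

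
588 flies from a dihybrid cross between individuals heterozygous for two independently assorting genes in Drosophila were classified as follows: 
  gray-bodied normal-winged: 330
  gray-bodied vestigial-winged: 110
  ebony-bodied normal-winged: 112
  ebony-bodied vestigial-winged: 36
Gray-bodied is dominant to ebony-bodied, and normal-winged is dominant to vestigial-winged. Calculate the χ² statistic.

A dihybrid F₂ with independent assortment and complete dominance at both loci gives a 9:3:3:1 phenotypic ratio.
Under the 9:3:3:1 hypothesis (Σ ratio = 16, N = 588):
  gray-bodied normal-winged: 588 × 9/16 = 330.75
  gray-bodied vestigial-winged: 588 × 3/16 = 110.25
  ebony-bodied normal-winged: 588 × 3/16 = 110.25
  ebony-bodied vestigial-winged: 588 × 1/16 = 36.75
χ² = Σ (O − E)² / E
  gray-bodied normal-winged: (330 − 330.75)² / 330.75 = 0.0017
  gray-bodied vestigial-winged: (110 − 110.25)² / 110.25 = 0.0006
  ebony-bodied normal-winged: (112 − 110.25)² / 110.25 = 0.0278
  ebony-bodied vestigial-winged: (36 − 36.75)² / 36.75 = 0.0153
χ² = 0.0017 + 0.0006 + 0.0278 + 0.0153 = 0.0454 ≈ 0.045

0.045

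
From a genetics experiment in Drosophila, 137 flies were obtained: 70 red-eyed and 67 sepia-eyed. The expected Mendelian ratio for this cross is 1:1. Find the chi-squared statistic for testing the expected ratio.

0.066

The 1:1 ratio has 2 parts, so with N = 137 the expected counts are:
  red-eyed: 137 × 1/2 = 68.5
  sepia-eyed: 137 × 1/2 = 68.5
χ² = Σ (O − E)² / E
  red-eyed: (70 − 68.5)² / 68.5 = 0.0328
  sepia-eyed: (67 − 68.5)² / 68.5 = 0.0328
χ² = 0.0328 + 0.0328 = 0.0656 ≈ 0.066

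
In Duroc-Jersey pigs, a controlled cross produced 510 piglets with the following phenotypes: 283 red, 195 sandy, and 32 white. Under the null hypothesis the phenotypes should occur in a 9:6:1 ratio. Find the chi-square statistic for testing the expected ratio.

0.126

Expected counts for N = 510 under a 9:6:1 ratio (total parts = 16):
  red: 510 × 9/16 = 286.875
  sandy: 510 × 6/16 = 191.25
  white: 510 × 1/16 = 31.875
χ² = Σ (O − E)² / E
  red: (283 − 286.875)² / 286.875 = 0.0523
  sandy: (195 − 191.25)² / 191.25 = 0.0735
  white: (32 − 31.875)² / 31.875 = 0.0005
χ² = 0.0523 + 0.0735 + 0.0005 = 0.1263 ≈ 0.126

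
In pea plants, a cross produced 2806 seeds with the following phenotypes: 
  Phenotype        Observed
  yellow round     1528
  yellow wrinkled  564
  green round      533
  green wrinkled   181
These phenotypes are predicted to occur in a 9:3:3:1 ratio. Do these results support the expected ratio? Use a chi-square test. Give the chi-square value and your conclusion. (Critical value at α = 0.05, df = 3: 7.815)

The 9:3:3:1 ratio has 16 parts, so with N = 2806 the expected counts are:
  yellow round: 2806 × 9/16 = 1578.375
  yellow wrinkled: 2806 × 3/16 = 526.125
  green round: 2806 × 3/16 = 526.125
  green wrinkled: 2806 × 1/16 = 175.375
χ² = Σ (O − E)² / E
  yellow round: (1528 − 1578.375)² / 1578.375 = 1.6078
  yellow wrinkled: (564 − 526.125)² / 526.125 = 2.7266
  green round: (533 − 526.125)² / 526.125 = 0.0898
  green wrinkled: (181 − 175.375)² / 175.375 = 0.1804
χ² = 1.6078 + 2.7266 + 0.0898 + 0.1804 = 4.6046 ≈ 4.605
Degrees of freedom = 4 − 1 = 3; critical value at α = 0.05 is 7.815.
Since 4.605 < 7.815, we fail to reject the null hypothesis — the data are consistent with the 9:3:3:1 ratio.

4.605; consistent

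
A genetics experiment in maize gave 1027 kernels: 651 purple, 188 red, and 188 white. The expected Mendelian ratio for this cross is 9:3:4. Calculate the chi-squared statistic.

27.821

Total ratio parts = 16. Expected numbers out of 1027:
  purple: 1027 × 9/16 = 577.6875
  red: 1027 × 3/16 = 192.5625
  white: 1027 × 4/16 = 256.75
χ² = Σ (O − E)² / E
  purple: (651 − 577.6875)² / 577.6875 = 9.3039
  red: (188 − 192.5625)² / 192.5625 = 0.1081
  white: (188 − 256.75)² / 256.75 = 18.4092
χ² = 9.3039 + 0.1081 + 18.4092 = 27.8212 ≈ 27.821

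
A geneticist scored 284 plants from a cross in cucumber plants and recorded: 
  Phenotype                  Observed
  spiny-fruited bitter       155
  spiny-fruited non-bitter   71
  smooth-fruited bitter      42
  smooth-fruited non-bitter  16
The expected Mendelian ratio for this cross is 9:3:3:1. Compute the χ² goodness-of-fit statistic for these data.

Expected counts for N = 284 under a 9:3:3:1 ratio (total parts = 16):
  spiny-fruited bitter: 284 × 9/16 = 159.75
  spiny-fruited non-bitter: 284 × 3/16 = 53.25
  smooth-fruited bitter: 284 × 3/16 = 53.25
  smooth-fruited non-bitter: 284 × 1/16 = 17.75
χ² = Σ (O − E)² / E
  spiny-fruited bitter: (155 − 159.75)² / 159.75 = 0.1412
  spiny-fruited non-bitter: (71 − 53.25)² / 53.25 = 5.9167
  smooth-fruited bitter: (42 − 53.25)² / 53.25 = 2.3768
  smooth-fruited non-bitter: (16 − 17.75)² / 17.75 = 0.1725
χ² = 0.1412 + 5.9167 + 2.3768 + 0.1725 = 8.6072 ≈ 8.607

8.607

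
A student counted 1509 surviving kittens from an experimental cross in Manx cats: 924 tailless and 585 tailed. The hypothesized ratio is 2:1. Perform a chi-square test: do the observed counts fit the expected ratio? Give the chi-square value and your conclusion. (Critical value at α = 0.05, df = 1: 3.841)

Under the 2:1 hypothesis (Σ ratio = 3, N = 1509):
  tailless: 1509 × 2/3 = 1006
  tailed: 1509 × 1/3 = 503
χ² = Σ (O − E)² / E
  tailless: (924 − 1006)² / 1006 = 6.6839
  tailed: (585 − 503)² / 503 = 13.3678
χ² = 6.6839 + 13.3678 = 20.0517 ≈ 20.052
Degrees of freedom = 2 − 1 = 1; critical value at α = 0.05 is 3.841.
Since 20.052 > 3.841, we reject the null hypothesis — the data do not fit the 2:1 ratio.

20.052; not consistent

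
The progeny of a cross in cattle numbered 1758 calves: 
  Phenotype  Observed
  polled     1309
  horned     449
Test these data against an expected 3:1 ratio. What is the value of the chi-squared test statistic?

0.274

Total ratio parts = 4. Expected numbers out of 1758:
  polled: 1758 × 3/4 = 1318.5
  horned: 1758 × 1/4 = 439.5
χ² = Σ (O − E)² / E
  polled: (1309 − 1318.5)² / 1318.5 = 0.0684
  horned: (449 − 439.5)² / 439.5 = 0.2053
χ² = 0.0684 + 0.2053 = 0.2737 ≈ 0.274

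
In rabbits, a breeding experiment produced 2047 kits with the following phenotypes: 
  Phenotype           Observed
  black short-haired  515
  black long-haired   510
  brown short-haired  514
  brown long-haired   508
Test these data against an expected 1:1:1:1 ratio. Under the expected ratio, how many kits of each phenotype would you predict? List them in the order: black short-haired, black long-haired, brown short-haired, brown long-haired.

511.75, 511.75, 511.75, 511.75

The 1:1:1:1 ratio has 4 parts, so with N = 2047 the expected counts are:
  black short-haired: 2047 × 1/4 = 511.75
  black long-haired: 2047 × 1/4 = 511.75
  brown short-haired: 2047 × 1/4 = 511.75
  brown long-haired: 2047 × 1/4 = 511.75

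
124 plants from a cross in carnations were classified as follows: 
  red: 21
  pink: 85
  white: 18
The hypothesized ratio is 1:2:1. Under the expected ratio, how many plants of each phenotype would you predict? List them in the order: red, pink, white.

31, 62, 31

The 1:2:1 ratio has 4 parts, so with N = 124 the expected counts are:
  red: 124 × 1/4 = 31
  pink: 124 × 2/4 = 62
  white: 124 × 1/4 = 31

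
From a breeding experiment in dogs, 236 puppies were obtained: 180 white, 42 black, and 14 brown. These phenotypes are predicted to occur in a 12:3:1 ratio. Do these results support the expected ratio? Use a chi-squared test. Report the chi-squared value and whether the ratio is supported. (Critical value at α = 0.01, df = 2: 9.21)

0.203; consistent

Expected counts for N = 236 under a 12:3:1 ratio (total parts = 16):
  white: 236 × 12/16 = 177
  black: 236 × 3/16 = 44.25
  brown: 236 × 1/16 = 14.75
χ² = Σ (O − E)² / E
  white: (180 − 177)² / 177 = 0.0508
  black: (42 − 44.25)² / 44.25 = 0.1144
  brown: (14 − 14.75)² / 14.75 = 0.0381
χ² = 0.0508 + 0.1144 + 0.0381 = 0.2033 ≈ 0.203
Degrees of freedom = 3 − 1 = 2; critical value at α = 0.01 is 9.21.
Since 0.203 < 9.21, we fail to reject the null hypothesis — the data are consistent with the 12:3:1 ratio.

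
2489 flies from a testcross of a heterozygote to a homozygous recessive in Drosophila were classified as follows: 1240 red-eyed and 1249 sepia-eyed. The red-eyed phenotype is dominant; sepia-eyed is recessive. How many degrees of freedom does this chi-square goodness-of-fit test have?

1

A testcross of a heterozygote (Aa × aa) gives a 1:1 phenotypic ratio.
A goodness-of-fit test with 2 phenotype classes has df = 2 − 1 = 1.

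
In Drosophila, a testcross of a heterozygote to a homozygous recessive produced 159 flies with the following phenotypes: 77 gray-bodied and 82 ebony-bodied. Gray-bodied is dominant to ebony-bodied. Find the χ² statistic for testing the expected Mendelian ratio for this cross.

A testcross of a heterozygote (Aa × aa) gives a 1:1 phenotypic ratio.
Expected counts for N = 159 under a 1:1 ratio (total parts = 2):
  gray-bodied: 159 × 1/2 = 79.5
  ebony-bodied: 159 × 1/2 = 79.5
χ² = Σ (O − E)² / E
  gray-bodied: (77 − 79.5)² / 79.5 = 0.0786
  ebony-bodied: (82 − 79.5)² / 79.5 = 0.0786
χ² = 0.0786 + 0.0786 = 0.1572 ≈ 0.157

0.157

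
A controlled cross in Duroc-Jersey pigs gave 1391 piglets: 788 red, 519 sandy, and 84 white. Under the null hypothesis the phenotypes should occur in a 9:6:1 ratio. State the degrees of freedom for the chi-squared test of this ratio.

A goodness-of-fit test with 3 phenotype classes has df = 3 − 1 = 2.

2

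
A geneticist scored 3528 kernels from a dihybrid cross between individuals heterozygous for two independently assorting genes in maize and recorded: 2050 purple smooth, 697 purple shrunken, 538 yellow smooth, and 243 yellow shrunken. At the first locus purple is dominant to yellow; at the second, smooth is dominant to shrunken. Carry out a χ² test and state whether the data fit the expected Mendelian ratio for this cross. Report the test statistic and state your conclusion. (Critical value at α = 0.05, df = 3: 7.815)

29.420; not consistent

A dihybrid F₂ with independent assortment and complete dominance at both loci gives a 9:3:3:1 phenotypic ratio.
Under the 9:3:3:1 hypothesis (Σ ratio = 16, N = 3528):
  purple smooth: 3528 × 9/16 = 1984.5
  purple shrunken: 3528 × 3/16 = 661.5
  yellow smooth: 3528 × 3/16 = 661.5
  yellow shrunken: 3528 × 1/16 = 220.5
χ² = Σ (O − E)² / E
  purple smooth: (2050 − 1984.5)² / 1984.5 = 2.1619
  purple shrunken: (697 − 661.5)² / 661.5 = 1.9051
  yellow smooth: (538 − 661.5)² / 661.5 = 23.0571
  yellow shrunken: (243 − 220.5)² / 220.5 = 2.2959
χ² = 2.1619 + 1.9051 + 23.0571 + 2.2959 = 29.420
Degrees of freedom = 4 − 1 = 3; critical value at α = 0.05 is 7.815.
Since 29.420 > 7.815, we reject the null hypothesis — the data do not fit the 9:3:3:1 ratio.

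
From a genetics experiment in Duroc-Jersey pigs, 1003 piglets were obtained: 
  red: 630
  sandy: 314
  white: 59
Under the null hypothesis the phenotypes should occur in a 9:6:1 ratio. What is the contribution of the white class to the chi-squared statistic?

0.217

Under the 9:6:1 hypothesis (Σ ratio = 16, N = 1003):
  red: 1003 × 9/16 = 564.1875
  sandy: 1003 × 6/16 = 376.125
  white: 1003 × 1/16 = 62.6875
Contribution of white: (59 − 62.6875)² / 62.6875 = 0.2169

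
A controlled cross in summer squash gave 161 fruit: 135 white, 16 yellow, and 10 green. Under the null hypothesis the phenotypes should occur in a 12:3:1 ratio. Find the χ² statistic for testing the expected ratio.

8.350

Under the 12:3:1 hypothesis (Σ ratio = 16, N = 161):
  white: 161 × 12/16 = 120.75
  yellow: 161 × 3/16 = 30.1875
  green: 161 × 1/16 = 10.0625
χ² = Σ (O − E)² / E
  white: (135 − 120.75)² / 120.75 = 1.6817
  yellow: (16 − 30.1875)² / 30.1875 = 6.6678
  green: (10 − 10.0625)² / 10.0625 = 0.0004
χ² = 1.6817 + 6.6678 + 0.0004 = 8.3499 ≈ 8.350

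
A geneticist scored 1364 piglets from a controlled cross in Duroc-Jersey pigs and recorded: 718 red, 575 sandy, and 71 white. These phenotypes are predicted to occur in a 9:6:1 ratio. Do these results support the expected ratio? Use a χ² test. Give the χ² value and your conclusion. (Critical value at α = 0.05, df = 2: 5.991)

13.427; not consistent

Under the 9:6:1 hypothesis (Σ ratio = 16, N = 1364):
  red: 1364 × 9/16 = 767.25
  sandy: 1364 × 6/16 = 511.5
  white: 1364 × 1/16 = 85.25
χ² = Σ (O − E)² / E
  red: (718 − 767.25)² / 767.25 = 3.1614
  sandy: (575 − 511.5)² / 511.5 = 7.8832
  white: (71 − 85.25)² / 85.25 = 2.3820
χ² = 3.1614 + 7.8832 + 2.3820 = 13.4266 ≈ 13.427
Degrees of freedom = 3 − 1 = 2; critical value at α = 0.05 is 5.991.
Since 13.427 > 5.991, we reject the null hypothesis — the data do not fit the 9:6:1 ratio.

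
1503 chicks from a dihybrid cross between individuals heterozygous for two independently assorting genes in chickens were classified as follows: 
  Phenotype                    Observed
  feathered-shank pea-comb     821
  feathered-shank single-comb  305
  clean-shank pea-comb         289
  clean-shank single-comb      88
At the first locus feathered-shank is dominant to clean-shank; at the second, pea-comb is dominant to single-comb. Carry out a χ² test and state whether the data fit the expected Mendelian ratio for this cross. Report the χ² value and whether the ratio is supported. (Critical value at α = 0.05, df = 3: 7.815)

A dihybrid F₂ with independent assortment and complete dominance at both loci gives a 9:3:3:1 phenotypic ratio.
Under the 9:3:3:1 hypothesis (Σ ratio = 16, N = 1503):
  feathered-shank pea-comb: 1503 × 9/16 = 845.4375
  feathered-shank single-comb: 1503 × 3/16 = 281.8125
  clean-shank pea-comb: 1503 × 3/16 = 281.8125
  clean-shank single-comb: 1503 × 1/16 = 93.9375
χ² = Σ (O − E)² / E
  feathered-shank pea-comb: (821 − 845.4375)² / 845.4375 = 0.7064
  feathered-shank single-comb: (305 − 281.8125)² / 281.8125 = 1.9079
  clean-shank pea-comb: (289 − 281.8125)² / 281.8125 = 0.1833
  clean-shank single-comb: (88 − 93.9375)² / 93.9375 = 0.3753
χ² = 0.7064 + 1.9079 + 0.1833 + 0.3753 = 3.1729 ≈ 3.173
Degrees of freedom = 4 − 1 = 3; critical value at α = 0.05 is 7.815.
Since 3.173 < 7.815, we fail to reject the null hypothesis — the data are consistent with the 9:3:3:1 ratio.

3.173; consistent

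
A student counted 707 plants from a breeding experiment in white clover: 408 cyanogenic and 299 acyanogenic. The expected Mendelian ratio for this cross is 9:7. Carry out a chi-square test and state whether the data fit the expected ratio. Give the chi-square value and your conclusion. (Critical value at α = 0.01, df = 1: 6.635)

0.611; consistent

Expected counts for N = 707 under a 9:7 ratio (total parts = 16):
  cyanogenic: 707 × 9/16 = 397.6875
  acyanogenic: 707 × 7/16 = 309.3125
χ² = Σ (O − E)² / E
  cyanogenic: (408 − 397.6875)² / 397.6875 = 0.2674
  acyanogenic: (299 − 309.3125)² / 309.3125 = 0.3438
χ² = 0.2674 + 0.3438 = 0.6112 ≈ 0.611
Degrees of freedom = 2 − 1 = 1; critical value at α = 0.01 is 6.635.
Since 0.611 < 6.635, we fail to reject the null hypothesis — the data are consistent with the 9:7 ratio.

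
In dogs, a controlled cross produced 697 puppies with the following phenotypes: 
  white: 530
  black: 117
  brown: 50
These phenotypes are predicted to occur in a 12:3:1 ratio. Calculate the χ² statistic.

2.485

The 12:3:1 ratio has 16 parts, so with N = 697 the expected counts are:
  white: 697 × 12/16 = 522.75
  black: 697 × 3/16 = 130.6875
  brown: 697 × 1/16 = 43.5625
χ² = Σ (O − E)² / E
  white: (530 − 522.75)² / 522.75 = 0.1005
  black: (117 − 130.6875)² / 130.6875 = 1.4336
  brown: (50 − 43.5625)² / 43.5625 = 0.9513
χ² = 0.1005 + 1.4336 + 0.9513 = 2.4854 ≈ 2.485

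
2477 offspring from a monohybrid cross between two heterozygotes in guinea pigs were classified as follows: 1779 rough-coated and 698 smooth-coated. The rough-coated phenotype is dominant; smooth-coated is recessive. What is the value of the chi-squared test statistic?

13.353

For a monohybrid cross between heterozygotes with complete dominance, the expected phenotypic ratio is 3:1.
Expected counts for N = 2477 under a 3:1 ratio (total parts = 4):
  rough-coated: 2477 × 3/4 = 1857.75
  smooth-coated: 2477 × 1/4 = 619.25
χ² = Σ (O − E)² / E
  rough-coated: (1779 − 1857.75)² / 1857.75 = 3.3382
  smooth-coated: (698 − 619.25)² / 619.25 = 10.0146
χ² = 3.3382 + 10.0146 = 13.3528 ≈ 13.353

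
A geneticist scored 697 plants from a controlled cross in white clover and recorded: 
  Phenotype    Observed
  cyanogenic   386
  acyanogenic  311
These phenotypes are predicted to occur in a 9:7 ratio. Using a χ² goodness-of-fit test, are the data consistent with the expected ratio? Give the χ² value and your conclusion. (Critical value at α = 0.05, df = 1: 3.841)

0.214; consistent

Total ratio parts = 16. Expected numbers out of 697:
  cyanogenic: 697 × 9/16 = 392.0625
  acyanogenic: 697 × 7/16 = 304.9375
χ² = Σ (O − E)² / E
  cyanogenic: (386 − 392.0625)² / 392.0625 = 0.0937
  acyanogenic: (311 − 304.9375)² / 304.9375 = 0.1205
χ² = 0.0937 + 0.1205 = 0.2142 ≈ 0.214
Degrees of freedom = 2 − 1 = 1; critical value at α = 0.05 is 3.841.
Since 0.214 < 3.841, we fail to reject the null hypothesis — the data are consistent with the 9:7 ratio.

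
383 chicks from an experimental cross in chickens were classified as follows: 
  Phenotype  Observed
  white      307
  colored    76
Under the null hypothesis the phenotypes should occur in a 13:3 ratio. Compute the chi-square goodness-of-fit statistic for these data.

0.301

Total ratio parts = 16. Expected numbers out of 383:
  white: 383 × 13/16 = 311.1875
  colored: 383 × 3/16 = 71.8125
χ² = Σ (O − E)² / E
  white: (307 − 311.1875)² / 311.1875 = 0.0563
  colored: (76 − 71.8125)² / 71.8125 = 0.2442
χ² = 0.0563 + 0.2442 = 0.3005 ≈ 0.301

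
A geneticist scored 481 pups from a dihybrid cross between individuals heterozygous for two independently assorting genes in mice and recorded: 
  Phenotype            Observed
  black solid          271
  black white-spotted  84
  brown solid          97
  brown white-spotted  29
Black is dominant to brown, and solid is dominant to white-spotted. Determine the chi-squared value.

0.977

A dihybrid F₂ with independent assortment and complete dominance at both loci gives a 9:3:3:1 phenotypic ratio.
Under the 9:3:3:1 hypothesis (Σ ratio = 16, N = 481):
  black solid: 481 × 9/16 = 270.5625
  black white-spotted: 481 × 3/16 = 90.1875
  brown solid: 481 × 3/16 = 90.1875
  brown white-spotted: 481 × 1/16 = 30.0625
χ² = Σ (O − E)² / E
  black solid: (271 − 270.5625)² / 270.5625 = 0.0007
  black white-spotted: (84 − 90.1875)² / 90.1875 = 0.4245
  brown solid: (97 − 90.1875)² / 90.1875 = 0.5146
  brown white-spotted: (29 − 30.0625)² / 30.0625 = 0.0376
χ² = 0.0007 + 0.4245 + 0.5146 + 0.0376 = 0.9774 ≈ 0.977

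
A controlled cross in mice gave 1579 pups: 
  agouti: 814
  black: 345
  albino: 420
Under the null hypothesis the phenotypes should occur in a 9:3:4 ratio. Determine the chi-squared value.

Under the 9:3:4 hypothesis (Σ ratio = 16, N = 1579):
  agouti: 1579 × 9/16 = 888.1875
  black: 1579 × 3/16 = 296.0625
  albino: 1579 × 4/16 = 394.75
χ² = Σ (O − E)² / E
  agouti: (814 − 888.1875)² / 888.1875 = 6.1966
  black: (345 − 296.0625)² / 296.0625 = 8.0891
  albino: (420 − 394.75)² / 394.75 = 1.6151
χ² = 6.1966 + 8.0891 + 1.6151 = 15.9008 ≈ 15.901

15.901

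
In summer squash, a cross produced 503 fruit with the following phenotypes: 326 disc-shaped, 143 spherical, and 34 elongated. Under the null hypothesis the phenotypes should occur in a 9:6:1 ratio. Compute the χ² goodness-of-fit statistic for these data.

Total ratio parts = 16. Expected numbers out of 503:
  disc-shaped: 503 × 9/16 = 282.9375
  spherical: 503 × 6/16 = 188.625
  elongated: 503 × 1/16 = 31.4375
χ² = Σ (O − E)² / E
  disc-shaped: (326 − 282.9375)² / 282.9375 = 6.5540
  spherical: (143 − 188.625)² / 188.625 = 11.0359
  elongated: (34 − 31.4375)² / 31.4375 = 0.2089
χ² = 6.5540 + 11.0359 + 0.2089 = 17.7988 ≈ 17.799

17.799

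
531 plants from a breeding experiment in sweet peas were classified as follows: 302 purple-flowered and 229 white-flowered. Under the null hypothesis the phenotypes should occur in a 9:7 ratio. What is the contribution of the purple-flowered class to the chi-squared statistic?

0.037

Under the 9:7 hypothesis (Σ ratio = 16, N = 531):
  purple-flowered: 531 × 9/16 = 298.6875
  white-flowered: 531 × 7/16 = 232.3125
Contribution of purple-flowered: (302 − 298.6875)² / 298.6875 = 0.0367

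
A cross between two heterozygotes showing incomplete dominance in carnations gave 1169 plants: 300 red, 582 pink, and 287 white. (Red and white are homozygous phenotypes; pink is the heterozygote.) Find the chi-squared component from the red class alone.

With incomplete dominance, a heterozygote × heterozygote cross gives a 1:2:1 phenotypic ratio.
Expected counts for N = 1169 under a 1:2:1 ratio (total parts = 4):
  red: 1169 × 1/4 = 292.25
  pink: 1169 × 2/4 = 584.5
  white: 1169 × 1/4 = 292.25
Contribution of red: (300 − 292.25)² / 292.25 = 0.2055

0.206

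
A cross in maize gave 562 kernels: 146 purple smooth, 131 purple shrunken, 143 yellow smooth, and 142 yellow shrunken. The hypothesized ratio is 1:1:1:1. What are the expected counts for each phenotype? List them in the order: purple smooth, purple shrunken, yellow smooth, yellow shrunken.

The 1:1:1:1 ratio has 4 parts, so with N = 562 the expected counts are:
  purple smooth: 562 × 1/4 = 140.5
  purple shrunken: 562 × 1/4 = 140.5
  yellow smooth: 562 × 1/4 = 140.5
  yellow shrunken: 562 × 1/4 = 140.5

140.5, 140.5, 140.5, 140.5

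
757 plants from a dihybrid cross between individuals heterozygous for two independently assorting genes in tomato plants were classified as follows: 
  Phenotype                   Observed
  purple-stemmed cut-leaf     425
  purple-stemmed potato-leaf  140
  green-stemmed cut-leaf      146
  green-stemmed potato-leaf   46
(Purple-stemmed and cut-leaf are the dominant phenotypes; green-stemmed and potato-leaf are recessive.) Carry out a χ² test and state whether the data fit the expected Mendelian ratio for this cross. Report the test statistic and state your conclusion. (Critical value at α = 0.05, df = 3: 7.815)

0.181; consistent

A dihybrid F₂ with independent assortment and complete dominance at both loci gives a 9:3:3:1 phenotypic ratio.
Total ratio parts = 16. Expected numbers out of 757:
  purple-stemmed cut-leaf: 757 × 9/16 = 425.8125
  purple-stemmed potato-leaf: 757 × 3/16 = 141.9375
  green-stemmed cut-leaf: 757 × 3/16 = 141.9375
  green-stemmed potato-leaf: 757 × 1/16 = 47.3125
χ² = Σ (O − E)² / E
  purple-stemmed cut-leaf: (425 − 425.8125)² / 425.8125 = 0.0016
  purple-stemmed potato-leaf: (140 − 141.9375)² / 141.9375 = 0.0264
  green-stemmed cut-leaf: (146 − 141.9375)² / 141.9375 = 0.1163
  green-stemmed potato-leaf: (46 − 47.3125)² / 47.3125 = 0.0364
χ² = 0.0016 + 0.0264 + 0.1163 + 0.0364 = 0.1807 ≈ 0.181
Degrees of freedom = 4 − 1 = 3; critical value at α = 0.05 is 7.815.
Since 0.181 < 7.815, we fail to reject the null hypothesis — the data are consistent with the 9:3:3:1 ratio.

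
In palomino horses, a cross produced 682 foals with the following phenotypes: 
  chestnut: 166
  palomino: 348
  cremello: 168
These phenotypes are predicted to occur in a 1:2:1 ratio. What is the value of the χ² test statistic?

The 1:2:1 ratio has 4 parts, so with N = 682 the expected counts are:
  chestnut: 682 × 1/4 = 170.5
  palomino: 682 × 2/4 = 341
  cremello: 682 × 1/4 = 170.5
χ² = Σ (O − E)² / E
  chestnut: (166 − 170.5)² / 170.5 = 0.1188
  palomino: (348 − 341)² / 341 = 0.1437
  cremello: (168 − 170.5)² / 170.5 = 0.0367
χ² = 0.1188 + 0.1437 + 0.0367 = 0.2992 ≈ 0.299

0.299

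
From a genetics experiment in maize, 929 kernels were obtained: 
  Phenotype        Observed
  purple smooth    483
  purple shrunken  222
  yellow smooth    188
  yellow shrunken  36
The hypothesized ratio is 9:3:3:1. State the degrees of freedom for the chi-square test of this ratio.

3

A goodness-of-fit test with 4 phenotype classes has df = 4 − 1 = 3.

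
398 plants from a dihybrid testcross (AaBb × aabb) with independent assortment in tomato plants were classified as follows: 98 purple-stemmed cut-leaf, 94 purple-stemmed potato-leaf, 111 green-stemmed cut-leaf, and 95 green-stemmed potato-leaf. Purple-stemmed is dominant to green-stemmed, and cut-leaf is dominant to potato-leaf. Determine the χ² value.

1.859

A dihybrid testcross with independent assortment gives a 1:1:1:1 ratio.
Total ratio parts = 4. Expected numbers out of 398:
  purple-stemmed cut-leaf: 398 × 1/4 = 99.5
  purple-stemmed potato-leaf: 398 × 1/4 = 99.5
  green-stemmed cut-leaf: 398 × 1/4 = 99.5
  green-stemmed potato-leaf: 398 × 1/4 = 99.5
χ² = Σ (O − E)² / E
  purple-stemmed cut-leaf: (98 − 99.5)² / 99.5 = 0.0226
  purple-stemmed potato-leaf: (94 − 99.5)² / 99.5 = 0.3040
  green-stemmed cut-leaf: (111 − 99.5)² / 99.5 = 1.3291
  green-stemmed potato-leaf: (95 − 99.5)² / 99.5 = 0.2035
χ² = 0.0226 + 0.3040 + 1.3291 + 0.2035 = 1.8592 ≈ 1.859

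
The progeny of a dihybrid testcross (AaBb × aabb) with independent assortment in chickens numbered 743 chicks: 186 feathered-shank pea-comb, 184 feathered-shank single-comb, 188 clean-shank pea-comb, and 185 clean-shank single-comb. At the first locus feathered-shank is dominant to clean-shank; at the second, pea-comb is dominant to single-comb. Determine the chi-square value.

A dihybrid testcross with independent assortment gives a 1:1:1:1 ratio.
Total ratio parts = 4. Expected numbers out of 743:
  feathered-shank pea-comb: 743 × 1/4 = 185.75
  feathered-shank single-comb: 743 × 1/4 = 185.75
  clean-shank pea-comb: 743 × 1/4 = 185.75
  clean-shank single-comb: 743 × 1/4 = 185.75
χ² = Σ (O − E)² / E
  feathered-shank pea-comb: (186 − 185.75)² / 185.75 = 0.0003
  feathered-shank single-comb: (184 − 185.75)² / 185.75 = 0.0165
  clean-shank pea-comb: (188 − 185.75)² / 185.75 = 0.0273
  clean-shank single-comb: (185 − 185.75)² / 185.75 = 0.0030
χ² = 0.0003 + 0.0165 + 0.0273 + 0.0030 = 0.0471 ≈ 0.047

0.047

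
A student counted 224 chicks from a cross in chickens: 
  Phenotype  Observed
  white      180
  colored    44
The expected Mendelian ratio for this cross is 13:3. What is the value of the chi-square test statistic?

0.117

Under the 13:3 hypothesis (Σ ratio = 16, N = 224):
  white: 224 × 13/16 = 182
  colored: 224 × 3/16 = 42
χ² = Σ (O − E)² / E
  white: (180 − 182)² / 182 = 0.0220
  colored: (44 − 42)² / 42 = 0.0952
χ² = 0.0220 + 0.0952 = 0.1172 ≈ 0.117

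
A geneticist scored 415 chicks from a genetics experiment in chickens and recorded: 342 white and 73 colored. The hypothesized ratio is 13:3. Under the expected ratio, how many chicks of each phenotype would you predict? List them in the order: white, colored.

337.1875, 77.8125

Total ratio parts = 16. Expected numbers out of 415:
  white: 415 × 13/16 = 337.1875
  colored: 415 × 3/16 = 77.8125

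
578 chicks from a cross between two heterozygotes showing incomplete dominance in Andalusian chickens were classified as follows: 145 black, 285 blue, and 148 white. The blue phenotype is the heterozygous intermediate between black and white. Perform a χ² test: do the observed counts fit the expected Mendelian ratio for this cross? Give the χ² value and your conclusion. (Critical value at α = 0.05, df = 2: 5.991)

With incomplete dominance, a heterozygote × heterozygote cross gives a 1:2:1 phenotypic ratio.
Total ratio parts = 4. Expected numbers out of 578:
  black: 578 × 1/4 = 144.5
  blue: 578 × 2/4 = 289
  white: 578 × 1/4 = 144.5
χ² = Σ (O − E)² / E
  black: (145 − 144.5)² / 144.5 = 0.0017
  blue: (285 − 289)² / 289 = 0.0554
  white: (148 − 144.5)² / 144.5 = 0.0848
χ² = 0.0017 + 0.0554 + 0.0848 = 0.1419 ≈ 0.142
Degrees of freedom = 3 − 1 = 2; critical value at α = 0.05 is 5.991.
Since 0.142 < 5.991, we fail to reject the null hypothesis — the data are consistent with the 1:2:1 ratio.

0.142; consistent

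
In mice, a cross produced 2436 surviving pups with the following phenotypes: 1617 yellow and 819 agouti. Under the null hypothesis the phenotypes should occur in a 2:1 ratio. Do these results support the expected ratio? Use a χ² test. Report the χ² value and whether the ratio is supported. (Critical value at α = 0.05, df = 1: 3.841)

Expected counts for N = 2436 under a 2:1 ratio (total parts = 3):
  yellow: 2436 × 2/3 = 1624
  agouti: 2436 × 1/3 = 812
χ² = Σ (O − E)² / E
  yellow: (1617 − 1624)² / 1624 = 0.0302
  agouti: (819 − 812)² / 812 = 0.0603
χ² = 0.0302 + 0.0603 = 0.0905 ≈ 0.091
Degrees of freedom = 2 − 1 = 1; critical value at α = 0.05 is 3.841.
Since 0.091 < 3.841, we fail to reject the null hypothesis — the data are consistent with the 2:1 ratio.

0.091; consistent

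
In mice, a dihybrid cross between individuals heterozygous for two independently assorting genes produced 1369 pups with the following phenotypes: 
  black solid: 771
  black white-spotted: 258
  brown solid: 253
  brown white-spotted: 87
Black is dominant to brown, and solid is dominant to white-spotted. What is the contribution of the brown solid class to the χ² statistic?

A dihybrid F₂ with independent assortment and complete dominance at both loci gives a 9:3:3:1 phenotypic ratio.
Total ratio parts = 16. Expected numbers out of 1369:
  black solid: 1369 × 9/16 = 770.0625
  black white-spotted: 1369 × 3/16 = 256.6875
  brown solid: 1369 × 3/16 = 256.6875
  brown white-spotted: 1369 × 1/16 = 85.5625
Contribution of brown solid: (253 − 256.6875)² / 256.6875 = 0.0530

0.053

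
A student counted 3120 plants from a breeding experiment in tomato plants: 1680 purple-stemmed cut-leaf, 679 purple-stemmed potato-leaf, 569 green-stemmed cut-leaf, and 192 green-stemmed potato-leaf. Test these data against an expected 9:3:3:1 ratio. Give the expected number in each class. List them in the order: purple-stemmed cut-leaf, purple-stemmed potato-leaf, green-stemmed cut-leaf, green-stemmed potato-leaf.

Under the 9:3:3:1 hypothesis (Σ ratio = 16, N = 3120):
  purple-stemmed cut-leaf: 3120 × 9/16 = 1755
  purple-stemmed potato-leaf: 3120 × 3/16 = 585
  green-stemmed cut-leaf: 3120 × 3/16 = 585
  green-stemmed potato-leaf: 3120 × 1/16 = 195

1755, 585, 585, 195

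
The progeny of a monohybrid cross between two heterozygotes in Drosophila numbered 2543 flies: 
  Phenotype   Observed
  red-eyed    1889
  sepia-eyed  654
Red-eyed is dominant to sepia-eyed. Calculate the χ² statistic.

For a monohybrid cross between heterozygotes with complete dominance, the expected phenotypic ratio is 3:1.
Expected counts for N = 2543 under a 3:1 ratio (total parts = 4):
  red-eyed: 2543 × 3/4 = 1907.25
  sepia-eyed: 2543 × 1/4 = 635.75
χ² = Σ (O − E)² / E
  red-eyed: (1889 − 1907.25)² / 1907.25 = 0.1746
  sepia-eyed: (654 − 635.75)² / 635.75 = 0.5239
χ² = 0.1746 + 0.5239 = 0.6985 ≈ 0.699

0.699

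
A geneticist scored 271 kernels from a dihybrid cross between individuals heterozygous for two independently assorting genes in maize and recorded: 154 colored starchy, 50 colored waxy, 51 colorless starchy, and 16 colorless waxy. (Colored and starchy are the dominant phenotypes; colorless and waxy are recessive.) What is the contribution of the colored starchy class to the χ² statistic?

A dihybrid F₂ with independent assortment and complete dominance at both loci gives a 9:3:3:1 phenotypic ratio.
Total ratio parts = 16. Expected numbers out of 271:
  colored starchy: 271 × 9/16 = 152.4375
  colored waxy: 271 × 3/16 = 50.8125
  colorless starchy: 271 × 3/16 = 50.8125
  colorless waxy: 271 × 1/16 = 16.9375
Contribution of colored starchy: (154 − 152.4375)² / 152.4375 = 0.0160

0.016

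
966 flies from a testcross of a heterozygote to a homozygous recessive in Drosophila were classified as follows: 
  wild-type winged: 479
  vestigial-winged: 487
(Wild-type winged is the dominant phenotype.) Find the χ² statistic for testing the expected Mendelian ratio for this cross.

0.066

A testcross of a heterozygote (Aa × aa) gives a 1:1 phenotypic ratio.
Expected counts for N = 966 under a 1:1 ratio (total parts = 2):
  wild-type winged: 966 × 1/2 = 483
  vestigial-winged: 966 × 1/2 = 483
χ² = Σ (O − E)² / E
  wild-type winged: (479 − 483)² / 483 = 0.0331
  vestigial-winged: (487 − 483)² / 483 = 0.0331
χ² = 0.0331 + 0.0331 = 0.0662 ≈ 0.066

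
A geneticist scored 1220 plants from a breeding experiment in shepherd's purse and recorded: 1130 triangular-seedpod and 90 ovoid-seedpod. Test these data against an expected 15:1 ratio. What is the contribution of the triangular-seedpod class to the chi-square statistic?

0.165

Total ratio parts = 16. Expected numbers out of 1220:
  triangular-seedpod: 1220 × 15/16 = 1143.75
  ovoid-seedpod: 1220 × 1/16 = 76.25
Contribution of triangular-seedpod: (1130 − 1143.75)² / 1143.75 = 0.1653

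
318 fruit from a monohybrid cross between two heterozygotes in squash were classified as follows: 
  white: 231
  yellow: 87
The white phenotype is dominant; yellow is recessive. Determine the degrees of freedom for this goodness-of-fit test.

For a monohybrid cross between heterozygotes with complete dominance, the expected phenotypic ratio is 3:1.
A goodness-of-fit test with 2 phenotype classes has df = 2 − 1 = 1.

1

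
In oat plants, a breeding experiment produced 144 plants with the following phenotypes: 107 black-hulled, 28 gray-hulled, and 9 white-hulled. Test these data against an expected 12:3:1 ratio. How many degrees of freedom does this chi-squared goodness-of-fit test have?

2

A goodness-of-fit test with 3 phenotype classes has df = 3 − 1 = 2.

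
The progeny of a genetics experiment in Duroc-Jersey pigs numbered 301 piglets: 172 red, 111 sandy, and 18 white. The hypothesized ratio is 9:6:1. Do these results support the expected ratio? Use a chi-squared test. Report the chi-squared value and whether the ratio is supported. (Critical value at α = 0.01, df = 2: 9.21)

0.109; consistent

Total ratio parts = 16. Expected numbers out of 301:
  red: 301 × 9/16 = 169.3125
  sandy: 301 × 6/16 = 112.875
  white: 301 × 1/16 = 18.8125
χ² = Σ (O − E)² / E
  red: (172 − 169.3125)² / 169.3125 = 0.0427
  sandy: (111 − 112.875)² / 112.875 = 0.0311
  white: (18 − 18.8125)² / 18.8125 = 0.0351
χ² = 0.0427 + 0.0311 + 0.0351 = 0.1089 ≈ 0.109
Degrees of freedom = 3 − 1 = 2; critical value at α = 0.01 is 9.21.
Since 0.109 < 9.21, we fail to reject the null hypothesis — the data are consistent with the 9:6:1 ratio.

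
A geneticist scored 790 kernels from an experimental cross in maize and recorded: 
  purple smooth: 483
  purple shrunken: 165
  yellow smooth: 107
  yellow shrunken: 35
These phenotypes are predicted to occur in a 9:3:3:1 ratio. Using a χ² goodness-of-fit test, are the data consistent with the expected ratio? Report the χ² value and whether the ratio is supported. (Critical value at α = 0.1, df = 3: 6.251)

Under the 9:3:3:1 hypothesis (Σ ratio = 16, N = 790):
  purple smooth: 790 × 9/16 = 444.375
  purple shrunken: 790 × 3/16 = 148.125
  yellow smooth: 790 × 3/16 = 148.125
  yellow shrunken: 790 × 1/16 = 49.375
χ² = Σ (O − E)² / E
  purple smooth: (483 − 444.375)² / 444.375 = 3.3573
  purple shrunken: (165 − 148.125)² / 148.125 = 1.9225
  yellow smooth: (107 − 148.125)² / 148.125 = 11.4178
  yellow shrunken: (35 − 49.375)² / 49.375 = 4.1851
χ² = 3.3573 + 1.9225 + 11.4178 + 4.1851 = 20.8827 ≈ 20.883
Degrees of freedom = 4 − 1 = 3; critical value at α = 0.1 is 6.251.
Since 20.883 > 6.251, we reject the null hypothesis — the data do not fit the 9:3:3:1 ratio.

20.883; not consistent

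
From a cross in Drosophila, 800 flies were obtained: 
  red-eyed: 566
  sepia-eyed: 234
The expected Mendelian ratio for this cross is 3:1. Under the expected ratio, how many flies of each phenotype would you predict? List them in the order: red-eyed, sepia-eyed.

Under the 3:1 hypothesis (Σ ratio = 4, N = 800):
  red-eyed: 800 × 3/4 = 600
  sepia-eyed: 800 × 1/4 = 200

600, 200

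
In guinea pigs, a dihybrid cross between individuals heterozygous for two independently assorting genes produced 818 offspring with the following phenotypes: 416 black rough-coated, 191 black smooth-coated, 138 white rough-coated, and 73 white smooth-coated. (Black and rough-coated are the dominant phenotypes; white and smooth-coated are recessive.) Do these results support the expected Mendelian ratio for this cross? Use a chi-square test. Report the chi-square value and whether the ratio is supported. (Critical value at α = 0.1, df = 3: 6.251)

A dihybrid F₂ with independent assortment and complete dominance at both loci gives a 9:3:3:1 phenotypic ratio.
Expected counts for N = 818 under a 9:3:3:1 ratio (total parts = 16):
  black rough-coated: 818 × 9/16 = 460.125
  black smooth-coated: 818 × 3/16 = 153.375
  white rough-coated: 818 × 3/16 = 153.375
  white smooth-coated: 818 × 1/16 = 51.125
χ² = Σ (O − E)² / E
  black rough-coated: (416 − 460.125)² / 460.125 = 4.2315
  black smooth-coated: (191 − 153.375)² / 153.375 = 9.2299
  white rough-coated: (138 − 153.375)² / 153.375 = 1.5413
  white smooth-coated: (73 − 51.125)² / 51.125 = 9.3597
χ² = 4.2315 + 9.2299 + 1.5413 + 9.3597 = 24.3624 ≈ 24.362
Degrees of freedom = 4 − 1 = 3; critical value at α = 0.1 is 6.251.
Since 24.362 > 6.251, we reject the null hypothesis — the data do not fit the 9:3:3:1 ratio.

24.362; not consistent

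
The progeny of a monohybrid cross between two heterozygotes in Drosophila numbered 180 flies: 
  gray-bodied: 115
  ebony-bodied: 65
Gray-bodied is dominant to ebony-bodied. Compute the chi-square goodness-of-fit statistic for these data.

11.852

For a monohybrid cross between heterozygotes with complete dominance, the expected phenotypic ratio is 3:1.
Expected counts for N = 180 under a 3:1 ratio (total parts = 4):
  gray-bodied: 180 × 3/4 = 135
  ebony-bodied: 180 × 1/4 = 45
χ² = Σ (O − E)² / E
  gray-bodied: (115 − 135)² / 135 = 2.9630
  ebony-bodied: (65 − 45)² / 45 = 8.8889
χ² = 2.9630 + 8.8889 = 11.8519 ≈ 11.852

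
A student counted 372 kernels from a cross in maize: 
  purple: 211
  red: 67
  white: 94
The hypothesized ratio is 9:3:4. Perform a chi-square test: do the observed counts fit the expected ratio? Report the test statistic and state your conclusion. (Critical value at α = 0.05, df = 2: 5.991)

0.134; consistent

Under the 9:3:4 hypothesis (Σ ratio = 16, N = 372):
  purple: 372 × 9/16 = 209.25
  red: 372 × 3/16 = 69.75
  white: 372 × 4/16 = 93
χ² = Σ (O − E)² / E
  purple: (211 − 209.25)² / 209.25 = 0.0146
  red: (67 − 69.75)² / 69.75 = 0.1084
  white: (94 − 93)² / 93 = 0.0108
χ² = 0.0146 + 0.1084 + 0.0108 = 0.1338 ≈ 0.134
Degrees of freedom = 3 − 1 = 2; critical value at α = 0.05 is 5.991.
Since 0.134 < 5.991, we fail to reject the null hypothesis — the data are consistent with the 9:3:4 ratio.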